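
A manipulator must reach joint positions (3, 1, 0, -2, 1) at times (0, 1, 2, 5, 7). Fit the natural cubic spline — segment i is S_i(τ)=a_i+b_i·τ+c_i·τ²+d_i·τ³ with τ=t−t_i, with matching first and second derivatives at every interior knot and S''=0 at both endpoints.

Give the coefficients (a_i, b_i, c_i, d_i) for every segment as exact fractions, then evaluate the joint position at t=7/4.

Δ: Δ0=-2, Δ1=-1, Δ2=-2/3, Δ3=3/2
row 1: diag=4, rhs=6; c'=1/4, d'=3/2
row 2: denom=8−1·1/4=31/4; d'=(2−1·3/2)/(31/4)=2/31
row 3: denom=10−3·12/31=274/31; d'=(13−3·2/31)/(274/31)=397/274
back: M3=397/274
back: M2=2/31−12/31·397/274=-68/137
back: M1=3/2−1/4·-68/137=445/274
M: M0=0, M1=445/274, M2=-68/137, M3=397/274, M4=0
seg 0: a=3, c=M0/2=0, d=(M1−M0)/(6·1)=445/1644, b=Δ0−h0·(2M0+M1)/6=-3733/1644
seg 1: a=1, c=M1/2=445/548, d=(M2−M1)/(6·1)=-581/1644, b=Δ1−h1·(2M1+M2)/6=-1199/822
seg 2: a=0, c=M2/2=-34/137, d=(M3−M2)/(6·3)=533/4932, b=Δ2−h2·(2M2+M3)/6=-1471/1644
seg 3: a=-2, c=M3/2=397/548, d=(M4−M3)/(6·2)=-397/3288, b=Δ3−h3·(2M3+M4)/6=439/822
t_q=7/4 → seg 1, τ=3/4; S=1+-1199/822·τ+445/548·τ²+-581/1644·τ³=7495/35072

  seg 0: a=3 b=-3733/1644 c=0 d=445/1644
  seg 1: a=1 b=-1199/822 c=445/548 d=-581/1644
  seg 2: a=0 b=-1471/1644 c=-34/137 d=533/4932
  seg 3: a=-2 b=439/822 c=397/548 d=-397/3288
S(7/4) = 7495/35072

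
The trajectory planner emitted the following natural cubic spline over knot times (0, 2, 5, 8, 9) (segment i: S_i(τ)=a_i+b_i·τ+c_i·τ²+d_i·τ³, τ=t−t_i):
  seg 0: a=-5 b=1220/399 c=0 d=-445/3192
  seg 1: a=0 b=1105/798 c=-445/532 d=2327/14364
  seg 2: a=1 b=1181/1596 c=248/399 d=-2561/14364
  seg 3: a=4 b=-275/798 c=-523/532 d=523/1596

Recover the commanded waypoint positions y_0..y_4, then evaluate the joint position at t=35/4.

y_0=-5 y_1=0 y_2=1 y_3=4 y_4=3
S(35/4) = 113271/34048

y_0 = S_0(0) = a_0 = -5
y_1 = S_1(0) = a_1 = 0
y_2 = S_2(0) = a_2 = 1
y_3 = S_3(0) = a_3 = 4
y_4 = S_3(1) = 3
t_q=35/4 is in segment 3 (τ=3/4); S_3(τ)=113271/34048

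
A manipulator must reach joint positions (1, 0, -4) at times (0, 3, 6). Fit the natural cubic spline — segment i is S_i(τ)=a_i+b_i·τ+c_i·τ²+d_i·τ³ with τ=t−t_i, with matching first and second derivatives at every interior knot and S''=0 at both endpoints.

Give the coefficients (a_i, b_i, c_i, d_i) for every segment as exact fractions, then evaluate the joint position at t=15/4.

  seg 0: a=1 b=-1/12 c=0 d=-1/36
  seg 1: a=0 b=-5/6 c=-1/4 d=1/36
S(15/4) = -193/256

Δ: Δ0=-1/3, Δ1=-4/3
row 1: diag=12, rhs=-6; c'=1/4, d'=-1/2
back: M1=-1/2
M: M0=0, M1=-1/2, M2=0
seg 0: a=1, c=M0/2=0, d=(M1−M0)/(6·3)=-1/36, b=Δ0−h0·(2M0+M1)/6=-1/12
seg 1: a=0, c=M1/2=-1/4, d=(M2−M1)/(6·3)=1/36, b=Δ1−h1·(2M1+M2)/6=-5/6
t_q=15/4 → seg 1, τ=3/4; S=0+-5/6·τ+-1/4·τ²+1/36·τ³=-193/256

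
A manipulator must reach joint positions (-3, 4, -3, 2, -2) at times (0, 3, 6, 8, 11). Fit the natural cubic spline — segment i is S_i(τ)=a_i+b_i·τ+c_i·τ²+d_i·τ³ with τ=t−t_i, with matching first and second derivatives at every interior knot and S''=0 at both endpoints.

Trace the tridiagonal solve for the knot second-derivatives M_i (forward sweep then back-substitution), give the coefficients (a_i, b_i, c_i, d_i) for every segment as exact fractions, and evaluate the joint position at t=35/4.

Δ: Δ0=7/3, Δ1=-7/3, Δ2=5/2, Δ3=-4/3
row 1: diag=12, rhs=-28; c'=1/4, d'=-7/3
row 2: denom=10−3·1/4=37/4; d'=(29−3·-7/3)/(37/4)=144/37
row 3: denom=10−2·8/37=354/37; d'=(-23−2·144/37)/(354/37)=-1139/354
back: M3=-1139/354
back: M2=144/37−8/37·-1139/354=812/177
back: M1=-7/3−1/4·812/177=-616/177
M: M0=0, M1=-616/177, M2=812/177, M3=-1139/354, M4=0
seg 0: a=-3, c=M0/2=0, d=(M1−M0)/(6·3)=-308/1593, b=Δ0−h0·(2M0+M1)/6=721/177
seg 1: a=4, c=M1/2=-308/177, d=(M2−M1)/(6·3)=238/531, b=Δ1−h1·(2M1+M2)/6=-203/177
seg 2: a=-3, c=M2/2=406/177, d=(M3−M2)/(6·2)=-307/472, b=Δ2−h2·(2M2+M3)/6=91/177
seg 3: a=2, c=M3/2=-1139/708, d=(M4−M3)/(6·3)=1139/6372, b=Δ3−h3·(2M3+M4)/6=667/354
t_q=35/4 → seg 3, τ=3/4; S=2+667/354·τ+-1139/708·τ²+1139/6372·τ³=39023/15104

  seg 0: a=-3 b=721/177 c=0 d=-308/1593
  seg 1: a=4 b=-203/177 c=-308/177 d=238/531
  seg 2: a=-3 b=91/177 c=406/177 d=-307/472
  seg 3: a=2 b=667/354 c=-1139/708 d=1139/6372
S(35/4) = 39023/15104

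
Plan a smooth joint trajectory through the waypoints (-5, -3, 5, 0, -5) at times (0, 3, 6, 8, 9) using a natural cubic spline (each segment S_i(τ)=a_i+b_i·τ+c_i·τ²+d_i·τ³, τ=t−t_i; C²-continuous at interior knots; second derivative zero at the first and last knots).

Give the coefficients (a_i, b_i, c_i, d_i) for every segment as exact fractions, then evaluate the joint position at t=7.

Δ: Δ0=2/3, Δ1=8/3, Δ2=-5/2, Δ3=-5
row 1: diag=12, rhs=12; c'=1/4, d'=1
row 2: denom=10−3·1/4=37/4; d'=(-31−3·1)/(37/4)=-136/37
row 3: denom=6−2·8/37=206/37; d'=(-15−2·-136/37)/(206/37)=-283/206
back: M3=-283/206
back: M2=-136/37−8/37·-283/206=-348/103
back: M1=1−1/4·-348/103=190/103
M: M0=0, M1=190/103, M2=-348/103, M3=-283/206, M4=0
seg 0: a=-5, c=M0/2=0, d=(M1−M0)/(6·3)=95/927, b=Δ0−h0·(2M0+M1)/6=-79/309
seg 1: a=-3, c=M1/2=95/103, d=(M2−M1)/(6·3)=-269/927, b=Δ1−h1·(2M1+M2)/6=776/309
seg 2: a=5, c=M2/2=-174/103, d=(M3−M2)/(6·2)=413/2472, b=Δ2−h2·(2M2+M3)/6=65/309
seg 3: a=0, c=M3/2=-283/412, d=(M4−M3)/(6·1)=283/1236, b=Δ3−h3·(2M3+M4)/6=-2807/618
t_q=7 → seg 2, τ=1; S=5+65/309·τ+-174/103·τ²+413/2472·τ³=3039/824

  seg 0: a=-5 b=-79/309 c=0 d=95/927
  seg 1: a=-3 b=776/309 c=95/103 d=-269/927
  seg 2: a=5 b=65/309 c=-174/103 d=413/2472
  seg 3: a=0 b=-2807/618 c=-283/412 d=283/1236
S(7) = 3039/824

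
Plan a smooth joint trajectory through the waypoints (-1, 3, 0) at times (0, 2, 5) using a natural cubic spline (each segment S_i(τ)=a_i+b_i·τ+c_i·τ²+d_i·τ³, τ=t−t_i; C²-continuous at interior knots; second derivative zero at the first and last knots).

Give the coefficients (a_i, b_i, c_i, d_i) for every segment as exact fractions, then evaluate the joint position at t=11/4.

Δ: Δ0=2, Δ1=-1
row 1: diag=10, rhs=-18; c'=3/10, d'=-9/5
back: M1=-9/5
M: M0=0, M1=-9/5, M2=0
seg 0: a=-1, c=M0/2=0, d=(M1−M0)/(6·2)=-3/20, b=Δ0−h0·(2M0+M1)/6=13/5
seg 1: a=3, c=M1/2=-9/10, d=(M2−M1)/(6·3)=1/10, b=Δ1−h1·(2M1+M2)/6=4/5
t_q=11/4 → seg 1, τ=3/4; S=3+4/5·τ+-9/10·τ²+1/10·τ³=2007/640

  seg 0: a=-1 b=13/5 c=0 d=-3/20
  seg 1: a=3 b=4/5 c=-9/10 d=1/10
S(11/4) = 2007/640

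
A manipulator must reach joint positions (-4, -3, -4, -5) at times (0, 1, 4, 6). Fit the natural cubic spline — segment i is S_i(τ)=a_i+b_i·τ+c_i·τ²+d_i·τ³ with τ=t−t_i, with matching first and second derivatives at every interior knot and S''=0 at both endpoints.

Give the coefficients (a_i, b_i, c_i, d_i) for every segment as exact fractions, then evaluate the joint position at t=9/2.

  seg 0: a=-4 b=503/426 c=0 d=-77/426
  seg 1: a=-3 b=136/213 c=-77/142 d=31/426
  seg 2: a=-4 b=-277/426 c=8/71 d=-4/213
S(9/2) = -1221/284

Δ: Δ0=1, Δ1=-1/3, Δ2=-1/2
row 1: diag=8, rhs=-8; c'=3/8, d'=-1
row 2: denom=10−3·3/8=71/8; d'=(-1−3·-1)/(71/8)=16/71
back: M2=16/71
back: M1=-1−3/8·16/71=-77/71
M: M0=0, M1=-77/71, M2=16/71, M3=0
seg 0: a=-4, c=M0/2=0, d=(M1−M0)/(6·1)=-77/426, b=Δ0−h0·(2M0+M1)/6=503/426
seg 1: a=-3, c=M1/2=-77/142, d=(M2−M1)/(6·3)=31/426, b=Δ1−h1·(2M1+M2)/6=136/213
seg 2: a=-4, c=M2/2=8/71, d=(M3−M2)/(6·2)=-4/213, b=Δ2−h2·(2M2+M3)/6=-277/426
t_q=9/2 → seg 2, τ=1/2; S=-4+-277/426·τ+8/71·τ²+-4/213·τ³=-1221/284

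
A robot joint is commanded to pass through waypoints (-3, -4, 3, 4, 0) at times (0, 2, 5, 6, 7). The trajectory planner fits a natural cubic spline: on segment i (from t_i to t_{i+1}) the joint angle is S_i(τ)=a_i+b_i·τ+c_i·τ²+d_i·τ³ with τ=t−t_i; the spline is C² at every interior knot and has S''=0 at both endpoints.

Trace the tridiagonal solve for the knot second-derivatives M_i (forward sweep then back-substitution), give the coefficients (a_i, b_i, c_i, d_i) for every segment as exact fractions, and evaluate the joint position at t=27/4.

Δ: Δ0=-1/2, Δ1=7/3, Δ2=1, Δ3=-4
row 1: diag=10, rhs=17; c'=3/10, d'=17/10
row 2: denom=8−3·3/10=71/10; d'=(-8−3·17/10)/(71/10)=-131/71
row 3: denom=4−1·10/71=274/71; d'=(-30−1·-131/71)/(274/71)=-1999/274
back: M3=-1999/274
back: M2=-131/71−10/71·-1999/274=-112/137
back: M1=17/10−3/10·-112/137=533/274
M: M0=0, M1=533/274, M2=-112/137, M3=-1999/274, M4=0
seg 0: a=-3, c=M0/2=0, d=(M1−M0)/(6·2)=533/3288, b=Δ0−h0·(2M0+M1)/6=-472/411
seg 1: a=-4, c=M1/2=533/548, d=(M2−M1)/(6·3)=-757/4932, b=Δ1−h1·(2M1+M2)/6=655/822
seg 2: a=3, c=M2/2=-56/137, d=(M3−M2)/(6·1)=-1775/1644, b=Δ2−h2·(2M2+M3)/6=4091/1644
seg 3: a=4, c=M3/2=-1999/548, d=(M4−M3)/(6·1)=1999/1644, b=Δ3−h3·(2M3+M4)/6=-1289/822
t_q=27/4 → seg 3, τ=3/4; S=4+-1289/822·τ+-1999/548·τ²+1999/1644·τ³=45067/35072

  seg 0: a=-3 b=-472/411 c=0 d=533/3288
  seg 1: a=-4 b=655/822 c=533/548 d=-757/4932
  seg 2: a=3 b=4091/1644 c=-56/137 d=-1775/1644
  seg 3: a=4 b=-1289/822 c=-1999/548 d=1999/1644
S(27/4) = 45067/35072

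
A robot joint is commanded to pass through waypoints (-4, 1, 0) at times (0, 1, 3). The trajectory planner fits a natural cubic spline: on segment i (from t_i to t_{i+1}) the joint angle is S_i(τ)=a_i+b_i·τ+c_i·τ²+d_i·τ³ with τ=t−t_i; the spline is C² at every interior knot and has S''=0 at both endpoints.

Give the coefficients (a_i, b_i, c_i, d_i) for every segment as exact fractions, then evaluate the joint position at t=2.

Δ: Δ0=5, Δ1=-1/2
row 1: diag=6, rhs=-33; c'=1/3, d'=-11/2
back: M1=-11/2
M: M0=0, M1=-11/2, M2=0
seg 0: a=-4, c=M0/2=0, d=(M1−M0)/(6·1)=-11/12, b=Δ0−h0·(2M0+M1)/6=71/12
seg 1: a=1, c=M1/2=-11/4, d=(M2−M1)/(6·2)=11/24, b=Δ1−h1·(2M1+M2)/6=19/6
t_q=2 → seg 1, τ=1; S=1+19/6·τ+-11/4·τ²+11/24·τ³=15/8

  seg 0: a=-4 b=71/12 c=0 d=-11/12
  seg 1: a=1 b=19/6 c=-11/4 d=11/24
S(2) = 15/8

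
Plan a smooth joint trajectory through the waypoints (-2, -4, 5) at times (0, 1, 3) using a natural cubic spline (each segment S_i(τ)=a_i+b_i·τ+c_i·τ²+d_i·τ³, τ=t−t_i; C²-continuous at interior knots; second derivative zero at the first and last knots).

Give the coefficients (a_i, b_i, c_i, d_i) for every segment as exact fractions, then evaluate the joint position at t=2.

Δ: Δ0=-2, Δ1=9/2
row 1: diag=6, rhs=39; c'=1/3, d'=13/2
back: M1=13/2
M: M0=0, M1=13/2, M2=0
seg 0: a=-2, c=M0/2=0, d=(M1−M0)/(6·1)=13/12, b=Δ0−h0·(2M0+M1)/6=-37/12
seg 1: a=-4, c=M1/2=13/4, d=(M2−M1)/(6·2)=-13/24, b=Δ1−h1·(2M1+M2)/6=1/6
t_q=2 → seg 1, τ=1; S=-4+1/6·τ+13/4·τ²+-13/24·τ³=-9/8

  seg 0: a=-2 b=-37/12 c=0 d=13/12
  seg 1: a=-4 b=1/6 c=13/4 d=-13/24
S(2) = -9/8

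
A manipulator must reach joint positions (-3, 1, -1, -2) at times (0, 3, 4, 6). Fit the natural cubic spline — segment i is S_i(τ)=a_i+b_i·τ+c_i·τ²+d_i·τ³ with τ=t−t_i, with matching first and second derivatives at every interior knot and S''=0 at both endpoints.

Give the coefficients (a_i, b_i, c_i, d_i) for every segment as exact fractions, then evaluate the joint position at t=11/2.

  seg 0: a=-3 b=763/282 c=0 d=-43/282
  seg 1: a=1 b=-199/141 c=-129/94 d=221/282
  seg 2: a=-1 b=-509/282 c=46/47 d=-23/141
S(11/2) = -773/376

Δ: Δ0=4/3, Δ1=-2, Δ2=-1/2
row 1: diag=8, rhs=-20; c'=1/8, d'=-5/2
row 2: denom=6−1·1/8=47/8; d'=(9−1·-5/2)/(47/8)=92/47
back: M2=92/47
back: M1=-5/2−1/8·92/47=-129/47
M: M0=0, M1=-129/47, M2=92/47, M3=0
seg 0: a=-3, c=M0/2=0, d=(M1−M0)/(6·3)=-43/282, b=Δ0−h0·(2M0+M1)/6=763/282
seg 1: a=1, c=M1/2=-129/94, d=(M2−M1)/(6·1)=221/282, b=Δ1−h1·(2M1+M2)/6=-199/141
seg 2: a=-1, c=M2/2=46/47, d=(M3−M2)/(6·2)=-23/141, b=Δ2−h2·(2M2+M3)/6=-509/282
t_q=11/2 → seg 2, τ=3/2; S=-1+-509/282·τ+46/47·τ²+-23/141·τ³=-773/376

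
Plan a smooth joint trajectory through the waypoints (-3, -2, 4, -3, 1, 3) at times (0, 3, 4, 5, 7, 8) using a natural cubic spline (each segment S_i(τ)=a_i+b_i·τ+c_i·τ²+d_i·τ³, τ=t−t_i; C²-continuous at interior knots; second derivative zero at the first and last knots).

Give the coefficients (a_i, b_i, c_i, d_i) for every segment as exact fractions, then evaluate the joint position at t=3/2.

Δ: Δ0=1/3, Δ1=6, Δ2=-7, Δ3=2, Δ4=2
row 1: diag=8, rhs=34; c'=1/8, d'=17/4
row 2: denom=4−1·1/8=31/8; d'=(-78−1·17/4)/(31/8)=-658/31
row 3: denom=6−1·8/31=178/31; d'=(54−1·-658/31)/(178/31)=1166/89
row 4: denom=6−2·31/89=472/89; d'=(0−2·1166/89)/(472/89)=-583/118
back: M4=-583/118
back: M3=1166/89−31/89·-583/118=1749/118
back: M2=-658/31−8/31·1749/118=-1478/59
back: M1=17/4−1/8·-1478/59=871/118
M: M0=0, M1=871/118, M2=-1478/59, M3=1749/118, M4=-583/118, M5=0
seg 0: a=-3, c=M0/2=0, d=(M1−M0)/(6·3)=871/2124, b=Δ0−h0·(2M0+M1)/6=-2377/708
seg 1: a=-2, c=M1/2=871/236, d=(M2−M1)/(6·1)=-3827/708, b=Δ1−h1·(2M1+M2)/6=2731/354
seg 2: a=4, c=M2/2=-739/59, d=(M3−M2)/(6·1)=4705/708, b=Δ2−h2·(2M2+M3)/6=-793/708
seg 3: a=-3, c=M3/2=1749/236, d=(M4−M3)/(6·2)=-583/354, b=Δ3−h3·(2M3+M4)/6=-2207/354
seg 4: a=1, c=M4/2=-583/236, d=(M5−M4)/(6·1)=583/708, b=Δ4−h4·(2M4+M5)/6=1291/354
t_q=3/2 → seg 0, τ=3/2; S=-3+-2377/708·τ+0·τ²+871/2124·τ³=-12559/1888

  seg 0: a=-3 b=-2377/708 c=0 d=871/2124
  seg 1: a=-2 b=2731/354 c=871/236 d=-3827/708
  seg 2: a=4 b=-793/708 c=-739/59 d=4705/708
  seg 3: a=-3 b=-2207/354 c=1749/236 d=-583/354
  seg 4: a=1 b=1291/354 c=-583/236 d=583/708
S(3/2) = -12559/1888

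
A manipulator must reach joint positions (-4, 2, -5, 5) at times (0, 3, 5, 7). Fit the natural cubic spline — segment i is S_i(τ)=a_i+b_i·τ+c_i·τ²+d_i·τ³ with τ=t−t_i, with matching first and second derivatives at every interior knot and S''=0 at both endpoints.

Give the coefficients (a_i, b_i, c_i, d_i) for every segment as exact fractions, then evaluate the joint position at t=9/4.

  seg 0: a=-4 b=335/76 c=0 d=-61/228
  seg 1: a=2 b=-107/38 c=-183/76 d=157/152
  seg 2: a=-5 b=-1/19 c=72/19 d=-12/19
S(9/4) = 13961/4864

Δ: Δ0=2, Δ1=-7/2, Δ2=5
row 1: diag=10, rhs=-33; c'=1/5, d'=-33/10
row 2: denom=8−2·1/5=38/5; d'=(51−2·-33/10)/(38/5)=144/19
back: M2=144/19
back: M1=-33/10−1/5·144/19=-183/38
M: M0=0, M1=-183/38, M2=144/19, M3=0
seg 0: a=-4, c=M0/2=0, d=(M1−M0)/(6·3)=-61/228, b=Δ0−h0·(2M0+M1)/6=335/76
seg 1: a=2, c=M1/2=-183/76, d=(M2−M1)/(6·2)=157/152, b=Δ1−h1·(2M1+M2)/6=-107/38
seg 2: a=-5, c=M2/2=72/19, d=(M3−M2)/(6·2)=-12/19, b=Δ2−h2·(2M2+M3)/6=-1/19
t_q=9/4 → seg 0, τ=9/4; S=-4+335/76·τ+0·τ²+-61/228·τ³=13961/4864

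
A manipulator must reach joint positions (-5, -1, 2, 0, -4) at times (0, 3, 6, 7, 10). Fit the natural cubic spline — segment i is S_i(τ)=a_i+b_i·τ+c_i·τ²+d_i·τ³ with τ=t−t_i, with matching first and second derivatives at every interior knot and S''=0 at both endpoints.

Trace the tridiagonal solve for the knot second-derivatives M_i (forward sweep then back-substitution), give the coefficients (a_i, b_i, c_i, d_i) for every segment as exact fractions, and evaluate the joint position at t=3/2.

Δ: Δ0=4/3, Δ1=1, Δ2=-2, Δ3=-4/3
row 1: diag=12, rhs=-2; c'=1/4, d'=-1/6
row 2: denom=8−3·1/4=29/4; d'=(-18−3·-1/6)/(29/4)=-70/29
row 3: denom=8−1·4/29=228/29; d'=(4−1·-70/29)/(228/29)=31/38
back: M3=31/38
back: M2=-70/29−4/29·31/38=-48/19
back: M1=-1/6−1/4·-48/19=53/114
M: M0=0, M1=53/114, M2=-48/19, M3=31/38, M4=0
seg 0: a=-5, c=M0/2=0, d=(M1−M0)/(6·3)=53/2052, b=Δ0−h0·(2M0+M1)/6=251/228
seg 1: a=-1, c=M1/2=53/228, d=(M2−M1)/(6·3)=-341/2052, b=Δ1−h1·(2M1+M2)/6=205/114
seg 2: a=2, c=M2/2=-24/19, d=(M3−M2)/(6·1)=127/228, b=Δ2−h2·(2M2+M3)/6=-295/228
seg 3: a=0, c=M3/2=31/76, d=(M4−M3)/(6·3)=-31/684, b=Δ3−h3·(2M3+M4)/6=-245/114
t_q=3/2 → seg 0, τ=3/2; S=-5+251/228·τ+0·τ²+53/2052·τ³=-1983/608

  seg 0: a=-5 b=251/228 c=0 d=53/2052
  seg 1: a=-1 b=205/114 c=53/228 d=-341/2052
  seg 2: a=2 b=-295/228 c=-24/19 d=127/228
  seg 3: a=0 b=-245/114 c=31/76 d=-31/684
S(3/2) = -1983/608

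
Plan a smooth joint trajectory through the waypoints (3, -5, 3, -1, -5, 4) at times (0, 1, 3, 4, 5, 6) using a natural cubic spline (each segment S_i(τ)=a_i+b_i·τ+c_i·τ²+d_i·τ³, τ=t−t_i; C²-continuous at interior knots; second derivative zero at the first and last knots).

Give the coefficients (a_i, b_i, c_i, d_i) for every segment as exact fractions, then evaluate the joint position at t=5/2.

  seg 0: a=3 b=-2447/228 c=0 d=623/228
  seg 1: a=-5 b=-289/114 c=623/76 d=-281/114
  seg 2: a=3 b=77/114 c=-501/76 d=23/12
  seg 3: a=-1 b=-1541/228 c=-16/19 d=821/228
  seg 4: a=-5 b=269/114 c=757/76 d=-757/228
S(5/2) = 201/152

Δ: Δ0=-8, Δ1=4, Δ2=-4, Δ3=-4, Δ4=9
row 1: diag=6, rhs=72; c'=1/3, d'=12
row 2: denom=6−2·1/3=16/3; d'=(-48−2·12)/(16/3)=-27/2
row 3: denom=4−1·3/16=61/16; d'=(0−1·-27/2)/(61/16)=216/61
row 4: denom=4−1·16/61=228/61; d'=(78−1·216/61)/(228/61)=757/38
back: M4=757/38
back: M3=216/61−16/61·757/38=-32/19
back: M2=-27/2−3/16·-32/19=-501/38
back: M1=12−1/3·-501/38=623/38
M: M0=0, M1=623/38, M2=-501/38, M3=-32/19, M4=757/38, M5=0
seg 0: a=3, c=M0/2=0, d=(M1−M0)/(6·1)=623/228, b=Δ0−h0·(2M0+M1)/6=-2447/228
seg 1: a=-5, c=M1/2=623/76, d=(M2−M1)/(6·2)=-281/114, b=Δ1−h1·(2M1+M2)/6=-289/114
seg 2: a=3, c=M2/2=-501/76, d=(M3−M2)/(6·1)=23/12, b=Δ2−h2·(2M2+M3)/6=77/114
seg 3: a=-1, c=M3/2=-16/19, d=(M4−M3)/(6·1)=821/228, b=Δ3−h3·(2M3+M4)/6=-1541/228
seg 4: a=-5, c=M4/2=757/76, d=(M5−M4)/(6·1)=-757/228, b=Δ4−h4·(2M4+M5)/6=269/114
t_q=5/2 → seg 1, τ=3/2; S=-5+-289/114·τ+623/76·τ²+-281/114·τ³=201/152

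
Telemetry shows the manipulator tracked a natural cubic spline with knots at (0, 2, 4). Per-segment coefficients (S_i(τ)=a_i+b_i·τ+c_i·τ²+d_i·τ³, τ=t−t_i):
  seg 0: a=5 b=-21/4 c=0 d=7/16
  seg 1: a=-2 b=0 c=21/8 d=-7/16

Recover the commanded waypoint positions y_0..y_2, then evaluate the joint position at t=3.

y_0 = S_0(0) = a_0 = 5
y_1 = S_1(0) = a_1 = -2
y_2 = S_1(2) = 5
t_q=3 is in segment 1 (τ=1); S_1(τ)=3/16

y_0=5 y_1=-2 y_2=5
S(3) = 3/16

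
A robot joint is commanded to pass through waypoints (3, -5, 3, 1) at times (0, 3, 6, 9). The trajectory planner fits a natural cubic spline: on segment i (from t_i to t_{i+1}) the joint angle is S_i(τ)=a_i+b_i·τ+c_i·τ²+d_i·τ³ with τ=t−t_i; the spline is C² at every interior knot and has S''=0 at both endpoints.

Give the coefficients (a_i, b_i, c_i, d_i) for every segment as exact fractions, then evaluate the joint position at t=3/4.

Δ: Δ0=-8/3, Δ1=8/3, Δ2=-2/3
row 1: diag=12, rhs=32; c'=1/4, d'=8/3
row 2: denom=12−3·1/4=45/4; d'=(-20−3·8/3)/(45/4)=-112/45
back: M2=-112/45
back: M1=8/3−1/4·-112/45=148/45
M: M0=0, M1=148/45, M2=-112/45, M3=0
seg 0: a=3, c=M0/2=0, d=(M1−M0)/(6·3)=74/405, b=Δ0−h0·(2M0+M1)/6=-194/45
seg 1: a=-5, c=M1/2=74/45, d=(M2−M1)/(6·3)=-26/81, b=Δ1−h1·(2M1+M2)/6=28/45
seg 2: a=3, c=M2/2=-56/45, d=(M3−M2)/(6·3)=56/405, b=Δ2−h2·(2M2+M3)/6=82/45
t_q=3/4 → seg 0, τ=3/4; S=3+-194/45·τ+0·τ²+74/405·τ³=-5/32

  seg 0: a=3 b=-194/45 c=0 d=74/405
  seg 1: a=-5 b=28/45 c=74/45 d=-26/81
  seg 2: a=3 b=82/45 c=-56/45 d=56/405
S(3/4) = -5/32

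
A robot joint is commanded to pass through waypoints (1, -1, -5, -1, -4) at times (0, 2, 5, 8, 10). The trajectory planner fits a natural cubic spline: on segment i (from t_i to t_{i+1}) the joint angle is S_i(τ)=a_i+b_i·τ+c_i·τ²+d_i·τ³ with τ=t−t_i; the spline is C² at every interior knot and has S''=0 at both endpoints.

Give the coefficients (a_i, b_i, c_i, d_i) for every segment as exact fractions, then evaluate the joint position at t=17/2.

  seg 0: a=1 b=-49/68 c=0 d=-19/272
  seg 1: a=-1 b=-53/34 c=-57/136 d=605/3672
  seg 2: a=-5 b=3/8 c=217/204 d=-911/3672
  seg 3: a=-1 b=1/17 c=-159/136 d=53/272
S(17/2) = -2695/2176

Δ: Δ0=-1, Δ1=-4/3, Δ2=4/3, Δ3=-3/2
row 1: diag=10, rhs=-2; c'=3/10, d'=-1/5
row 2: denom=12−3·3/10=111/10; d'=(16−3·-1/5)/(111/10)=166/111
row 3: denom=10−3·10/37=340/37; d'=(-17−3·166/111)/(340/37)=-159/68
back: M3=-159/68
back: M2=166/111−10/37·-159/68=217/102
back: M1=-1/5−3/10·217/102=-57/68
M: M0=0, M1=-57/68, M2=217/102, M3=-159/68, M4=0
seg 0: a=1, c=M0/2=0, d=(M1−M0)/(6·2)=-19/272, b=Δ0−h0·(2M0+M1)/6=-49/68
seg 1: a=-1, c=M1/2=-57/136, d=(M2−M1)/(6·3)=605/3672, b=Δ1−h1·(2M1+M2)/6=-53/34
seg 2: a=-5, c=M2/2=217/204, d=(M3−M2)/(6·3)=-911/3672, b=Δ2−h2·(2M2+M3)/6=3/8
seg 3: a=-1, c=M3/2=-159/136, d=(M4−M3)/(6·2)=53/272, b=Δ3−h3·(2M3+M4)/6=1/17
t_q=17/2 → seg 3, τ=1/2; S=-1+1/17·τ+-159/136·τ²+53/272·τ³=-2695/2176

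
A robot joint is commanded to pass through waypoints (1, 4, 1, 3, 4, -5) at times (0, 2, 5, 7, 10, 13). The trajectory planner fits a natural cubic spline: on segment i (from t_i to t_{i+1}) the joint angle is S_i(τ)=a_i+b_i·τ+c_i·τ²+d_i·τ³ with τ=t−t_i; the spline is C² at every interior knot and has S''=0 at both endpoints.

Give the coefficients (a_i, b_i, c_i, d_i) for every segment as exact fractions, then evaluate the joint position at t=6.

Δ: Δ0=3/2, Δ1=-1, Δ2=1, Δ3=1/3, Δ4=-3
row 1: diag=10, rhs=-15; c'=3/10, d'=-3/2
row 2: denom=10−3·3/10=91/10; d'=(12−3·-3/2)/(91/10)=165/91
row 3: denom=10−2·20/91=870/91; d'=(-4−2·165/91)/(870/91)=-347/435
row 4: denom=12−3·91/290=3207/290; d'=(-20−3·-347/435)/(3207/290)=-1702/1069
back: M4=-1702/1069
back: M3=-347/435−91/290·-1702/1069=-956/3207
back: M2=165/91−20/91·-956/3207=6025/3207
back: M1=-3/2−3/10·6025/3207=-2206/1069
M: M0=0, M1=-2206/1069, M2=6025/3207, M3=-956/3207, M4=-1702/1069, M5=0
seg 0: a=1, c=M0/2=0, d=(M1−M0)/(6·2)=-1103/6414, b=Δ0−h0·(2M0+M1)/6=14033/6414
seg 1: a=4, c=M1/2=-1103/1069, d=(M2−M1)/(6·3)=12643/57726, b=Δ1−h1·(2M1+M2)/6=797/6414
seg 2: a=1, c=M2/2=6025/6414, d=(M3−M2)/(6·2)=-2327/12828, b=Δ2−h2·(2M2+M3)/6=-491/3207
seg 3: a=3, c=M3/2=-478/3207, d=(M4−M3)/(6·3)=-2075/28863, b=Δ3−h3·(2M3+M4)/6=1526/1069
seg 4: a=4, c=M4/2=-851/1069, d=(M5−M4)/(6·3)=851/9621, b=Δ4−h4·(2M4+M5)/6=-1505/1069
t_q=6 → seg 2, τ=1; S=1+-491/3207·τ+6025/6414·τ²+-2327/12828·τ³=20587/12828

  seg 0: a=1 b=14033/6414 c=0 d=-1103/6414
  seg 1: a=4 b=797/6414 c=-1103/1069 d=12643/57726
  seg 2: a=1 b=-491/3207 c=6025/6414 d=-2327/12828
  seg 3: a=3 b=1526/1069 c=-478/3207 d=-2075/28863
  seg 4: a=4 b=-1505/1069 c=-851/1069 d=851/9621
S(6) = 20587/12828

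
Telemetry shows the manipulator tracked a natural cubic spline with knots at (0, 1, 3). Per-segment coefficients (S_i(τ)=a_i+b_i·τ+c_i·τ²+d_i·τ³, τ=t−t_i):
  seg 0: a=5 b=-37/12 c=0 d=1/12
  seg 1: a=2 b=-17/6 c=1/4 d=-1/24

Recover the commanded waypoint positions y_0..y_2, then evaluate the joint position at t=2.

y_0=5 y_1=2 y_2=-3
S(2) = -5/8

y_0 = S_0(0) = a_0 = 5
y_1 = S_1(0) = a_1 = 2
y_2 = S_1(2) = -3
t_q=2 is in segment 1 (τ=1); S_1(τ)=-5/8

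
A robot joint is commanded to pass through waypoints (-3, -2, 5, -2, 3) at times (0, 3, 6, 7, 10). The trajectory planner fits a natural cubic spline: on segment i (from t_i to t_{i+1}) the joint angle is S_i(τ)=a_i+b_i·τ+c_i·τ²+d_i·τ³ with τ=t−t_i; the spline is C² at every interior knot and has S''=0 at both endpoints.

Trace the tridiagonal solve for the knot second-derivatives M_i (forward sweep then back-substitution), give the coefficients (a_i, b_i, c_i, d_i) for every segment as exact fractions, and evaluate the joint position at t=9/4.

Δ: Δ0=1/3, Δ1=7/3, Δ2=-7, Δ3=5/3
row 1: diag=12, rhs=12; c'=1/4, d'=1
row 2: denom=8−3·1/4=29/4; d'=(-56−3·1)/(29/4)=-236/29
row 3: denom=8−1·4/29=228/29; d'=(52−1·-236/29)/(228/29)=436/57
back: M3=436/57
back: M2=-236/29−4/29·436/57=-524/57
back: M1=1−1/4·-524/57=188/57
M: M0=0, M1=188/57, M2=-524/57, M3=436/57, M4=0
seg 0: a=-3, c=M0/2=0, d=(M1−M0)/(6·3)=94/513, b=Δ0−h0·(2M0+M1)/6=-25/19
seg 1: a=-2, c=M1/2=94/57, d=(M2−M1)/(6·3)=-356/513, b=Δ1−h1·(2M1+M2)/6=69/19
seg 2: a=5, c=M2/2=-262/57, d=(M3−M2)/(6·1)=160/57, b=Δ2−h2·(2M2+M3)/6=-99/19
seg 3: a=-2, c=M3/2=218/57, d=(M4−M3)/(6·3)=-218/513, b=Δ3−h3·(2M3+M4)/6=-341/57
t_q=9/4 → seg 0, τ=9/4; S=-3+-25/19·τ+0·τ²+94/513·τ³=-2355/608

  seg 0: a=-3 b=-25/19 c=0 d=94/513
  seg 1: a=-2 b=69/19 c=94/57 d=-356/513
  seg 2: a=5 b=-99/19 c=-262/57 d=160/57
  seg 3: a=-2 b=-341/57 c=218/57 d=-218/513
S(9/4) = -2355/608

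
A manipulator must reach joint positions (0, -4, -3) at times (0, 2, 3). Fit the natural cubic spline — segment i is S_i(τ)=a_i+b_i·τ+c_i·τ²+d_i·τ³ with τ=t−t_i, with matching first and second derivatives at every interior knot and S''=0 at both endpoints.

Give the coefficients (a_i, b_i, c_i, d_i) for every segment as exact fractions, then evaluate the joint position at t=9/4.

Δ: Δ0=-2, Δ1=1
row 1: diag=6, rhs=18; c'=1/6, d'=3
back: M1=3
M: M0=0, M1=3, M2=0
seg 0: a=0, c=M0/2=0, d=(M1−M0)/(6·2)=1/4, b=Δ0−h0·(2M0+M1)/6=-3
seg 1: a=-4, c=M1/2=3/2, d=(M2−M1)/(6·1)=-1/2, b=Δ1−h1·(2M1+M2)/6=0
t_q=9/4 → seg 1, τ=1/4; S=-4+0·τ+3/2·τ²+-1/2·τ³=-501/128

  seg 0: a=0 b=-3 c=0 d=1/4
  seg 1: a=-4 b=0 c=3/2 d=-1/2
S(9/4) = -501/128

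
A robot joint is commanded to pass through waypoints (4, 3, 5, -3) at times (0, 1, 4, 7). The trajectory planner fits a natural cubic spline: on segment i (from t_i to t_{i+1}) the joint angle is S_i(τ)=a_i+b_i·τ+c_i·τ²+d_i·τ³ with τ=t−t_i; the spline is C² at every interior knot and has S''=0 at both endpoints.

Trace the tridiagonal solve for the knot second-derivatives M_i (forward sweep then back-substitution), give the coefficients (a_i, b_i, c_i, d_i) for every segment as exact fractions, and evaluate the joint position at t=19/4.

  seg 0: a=4 b=-39/29 c=0 d=10/29
  seg 1: a=3 b=-9/29 c=30/29 d=-185/783
  seg 2: a=5 b=-14/29 c=-95/87 d=95/783
S(19/4) = 7563/1856

Δ: Δ0=-1, Δ1=2/3, Δ2=-8/3
row 1: diag=8, rhs=10; c'=3/8, d'=5/4
row 2: denom=12−3·3/8=87/8; d'=(-20−3·5/4)/(87/8)=-190/87
back: M2=-190/87
back: M1=5/4−3/8·-190/87=60/29
M: M0=0, M1=60/29, M2=-190/87, M3=0
seg 0: a=4, c=M0/2=0, d=(M1−M0)/(6·1)=10/29, b=Δ0−h0·(2M0+M1)/6=-39/29
seg 1: a=3, c=M1/2=30/29, d=(M2−M1)/(6·3)=-185/783, b=Δ1−h1·(2M1+M2)/6=-9/29
seg 2: a=5, c=M2/2=-95/87, d=(M3−M2)/(6·3)=95/783, b=Δ2−h2·(2M2+M3)/6=-14/29
t_q=19/4 → seg 2, τ=3/4; S=5+-14/29·τ+-95/87·τ²+95/783·τ³=7563/1856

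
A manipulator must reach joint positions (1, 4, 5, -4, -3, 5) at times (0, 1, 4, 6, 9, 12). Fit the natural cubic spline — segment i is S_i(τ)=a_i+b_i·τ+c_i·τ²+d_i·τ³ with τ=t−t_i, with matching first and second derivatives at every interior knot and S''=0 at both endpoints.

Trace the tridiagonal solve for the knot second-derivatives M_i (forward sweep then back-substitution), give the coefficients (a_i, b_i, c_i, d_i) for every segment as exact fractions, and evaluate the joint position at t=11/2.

Δ: Δ0=3, Δ1=1/3, Δ2=-9/2, Δ3=1/3, Δ4=8/3
row 1: diag=8, rhs=-16; c'=3/8, d'=-2
row 2: denom=10−3·3/8=71/8; d'=(-29−3·-2)/(71/8)=-184/71
row 3: denom=10−2·16/71=678/71; d'=(29−2·-184/71)/(678/71)=809/226
row 4: denom=12−3·71/226=2499/226; d'=(14−3·809/226)/(2499/226)=737/2499
back: M4=737/2499
back: M3=809/226−71/226·737/2499=8714/2499
back: M2=-184/71−16/71·8714/2499=-8440/2499
back: M1=-2−3/8·-8440/2499=-611/833
M: M0=0, M1=-611/833, M2=-8440/2499, M3=8714/2499, M4=737/2499, M5=0
seg 0: a=1, c=M0/2=0, d=(M1−M0)/(6·1)=-611/4998, b=Δ0−h0·(2M0+M1)/6=15605/4998
seg 1: a=4, c=M1/2=-611/1666, d=(M2−M1)/(6·3)=-6607/44982, b=Δ1−h1·(2M1+M2)/6=6886/2499
seg 2: a=5, c=M2/2=-4220/2499, d=(M3−M2)/(6·2)=953/1666, b=Δ2−h2·(2M2+M3)/6=-17047/4998
seg 3: a=-4, c=M3/2=4357/2499, d=(M4−M3)/(6·3)=-2659/14994, b=Δ3−h3·(2M3+M4)/6=-2357/714
seg 4: a=-3, c=M4/2=737/4998, d=(M5−M4)/(6·3)=-737/44982, b=Δ4−h4·(2M4+M5)/6=5927/2499
t_q=11/2 → seg 2, τ=3/2; S=5+-17047/4998·τ+-4220/2499·τ²+953/1666·τ³=-26457/13328

  seg 0: a=1 b=15605/4998 c=0 d=-611/4998
  seg 1: a=4 b=6886/2499 c=-611/1666 d=-6607/44982
  seg 2: a=5 b=-17047/4998 c=-4220/2499 d=953/1666
  seg 3: a=-4 b=-2357/714 c=4357/2499 d=-2659/14994
  seg 4: a=-3 b=5927/2499 c=737/4998 d=-737/44982
S(11/2) = -26457/13328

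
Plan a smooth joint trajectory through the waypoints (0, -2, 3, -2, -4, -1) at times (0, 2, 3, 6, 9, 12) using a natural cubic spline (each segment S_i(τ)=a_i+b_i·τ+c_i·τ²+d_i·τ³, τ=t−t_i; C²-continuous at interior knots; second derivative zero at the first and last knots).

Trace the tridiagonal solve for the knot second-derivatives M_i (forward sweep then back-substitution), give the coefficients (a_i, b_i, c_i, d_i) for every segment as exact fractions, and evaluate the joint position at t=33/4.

  seg 0: a=0 b=-6401/1899 c=0 d=2251/3798
  seg 1: a=-2 b=7105/1899 c=2251/633 d=-4363/1899
  seg 2: a=3 b=7522/1899 c=-704/211 d=8321/17091
  seg 3: a=-2 b=-5531/1899 c=1985/1899 d=-1690/17091
  seg 4: a=-4 b=1309/1899 c=295/1899 d=-295/17091
S(33/4) = -29627/6752

Δ: Δ0=-1, Δ1=5, Δ2=-5/3, Δ3=-2/3, Δ4=1
row 1: diag=6, rhs=36; c'=1/6, d'=6
row 2: denom=8−1·1/6=47/6; d'=(-40−1·6)/(47/6)=-276/47
row 3: denom=12−3·18/47=510/47; d'=(6−3·-276/47)/(510/47)=37/17
row 4: denom=12−3·47/170=1899/170; d'=(10−3·37/17)/(1899/170)=590/1899
back: M4=590/1899
back: M3=37/17−47/170·590/1899=3970/1899
back: M2=-276/47−18/47·3970/1899=-1408/211
back: M1=6−1/6·-1408/211=4502/633
M: M0=0, M1=4502/633, M2=-1408/211, M3=3970/1899, M4=590/1899, M5=0
seg 0: a=0, c=M0/2=0, d=(M1−M0)/(6·2)=2251/3798, b=Δ0−h0·(2M0+M1)/6=-6401/1899
seg 1: a=-2, c=M1/2=2251/633, d=(M2−M1)/(6·1)=-4363/1899, b=Δ1−h1·(2M1+M2)/6=7105/1899
seg 2: a=3, c=M2/2=-704/211, d=(M3−M2)/(6·3)=8321/17091, b=Δ2−h2·(2M2+M3)/6=7522/1899
seg 3: a=-2, c=M3/2=1985/1899, d=(M4−M3)/(6·3)=-1690/17091, b=Δ3−h3·(2M3+M4)/6=-5531/1899
seg 4: a=-4, c=M4/2=295/1899, d=(M5−M4)/(6·3)=-295/17091, b=Δ4−h4·(2M4+M5)/6=1309/1899
t_q=33/4 → seg 3, τ=9/4; S=-2+-5531/1899·τ+1985/1899·τ²+-1690/17091·τ³=-29627/6752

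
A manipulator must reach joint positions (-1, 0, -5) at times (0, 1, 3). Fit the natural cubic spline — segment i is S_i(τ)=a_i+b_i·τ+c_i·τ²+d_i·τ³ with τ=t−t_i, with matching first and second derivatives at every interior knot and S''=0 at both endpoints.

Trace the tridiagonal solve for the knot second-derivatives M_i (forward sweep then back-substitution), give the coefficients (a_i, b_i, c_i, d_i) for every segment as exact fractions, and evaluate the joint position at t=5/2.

Δ: Δ0=1, Δ1=-5/2
row 1: diag=6, rhs=-21; c'=1/3, d'=-7/2
back: M1=-7/2
M: M0=0, M1=-7/2, M2=0
seg 0: a=-1, c=M0/2=0, d=(M1−M0)/(6·1)=-7/12, b=Δ0−h0·(2M0+M1)/6=19/12
seg 1: a=0, c=M1/2=-7/4, d=(M2−M1)/(6·2)=7/24, b=Δ1−h1·(2M1+M2)/6=-1/6
t_q=5/2 → seg 1, τ=3/2; S=0+-1/6·τ+-7/4·τ²+7/24·τ³=-205/64

  seg 0: a=-1 b=19/12 c=0 d=-7/12
  seg 1: a=0 b=-1/6 c=-7/4 d=7/24
S(5/2) = -205/64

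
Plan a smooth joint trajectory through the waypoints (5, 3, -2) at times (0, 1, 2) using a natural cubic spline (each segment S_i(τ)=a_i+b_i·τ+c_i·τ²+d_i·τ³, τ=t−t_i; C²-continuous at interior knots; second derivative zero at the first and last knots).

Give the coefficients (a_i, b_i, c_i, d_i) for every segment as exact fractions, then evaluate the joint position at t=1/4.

  seg 0: a=5 b=-5/4 c=0 d=-3/4
  seg 1: a=3 b=-7/2 c=-9/4 d=3/4
S(1/4) = 1197/256

Δ: Δ0=-2, Δ1=-5
row 1: diag=4, rhs=-18; c'=1/4, d'=-9/2
back: M1=-9/2
M: M0=0, M1=-9/2, M2=0
seg 0: a=5, c=M0/2=0, d=(M1−M0)/(6·1)=-3/4, b=Δ0−h0·(2M0+M1)/6=-5/4
seg 1: a=3, c=M1/2=-9/4, d=(M2−M1)/(6·1)=3/4, b=Δ1−h1·(2M1+M2)/6=-7/2
t_q=1/4 → seg 0, τ=1/4; S=5+-5/4·τ+0·τ²+-3/4·τ³=1197/256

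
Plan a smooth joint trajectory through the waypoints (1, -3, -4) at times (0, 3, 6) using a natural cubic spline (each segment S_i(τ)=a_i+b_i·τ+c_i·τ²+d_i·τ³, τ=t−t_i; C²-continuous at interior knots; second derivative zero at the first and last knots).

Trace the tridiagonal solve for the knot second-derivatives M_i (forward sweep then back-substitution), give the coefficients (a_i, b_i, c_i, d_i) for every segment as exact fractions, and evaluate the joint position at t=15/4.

Δ: Δ0=-4/3, Δ1=-1/3
row 1: diag=12, rhs=6; c'=1/4, d'=1/2
back: M1=1/2
M: M0=0, M1=1/2, M2=0
seg 0: a=1, c=M0/2=0, d=(M1−M0)/(6·3)=1/36, b=Δ0−h0·(2M0+M1)/6=-19/12
seg 1: a=-3, c=M1/2=1/4, d=(M2−M1)/(6·3)=-1/36, b=Δ1−h1·(2M1+M2)/6=-5/6
t_q=15/4 → seg 1, τ=3/4; S=-3+-5/6·τ+1/4·τ²+-1/36·τ³=-895/256

  seg 0: a=1 b=-19/12 c=0 d=1/36
  seg 1: a=-3 b=-5/6 c=1/4 d=-1/36
S(15/4) = -895/256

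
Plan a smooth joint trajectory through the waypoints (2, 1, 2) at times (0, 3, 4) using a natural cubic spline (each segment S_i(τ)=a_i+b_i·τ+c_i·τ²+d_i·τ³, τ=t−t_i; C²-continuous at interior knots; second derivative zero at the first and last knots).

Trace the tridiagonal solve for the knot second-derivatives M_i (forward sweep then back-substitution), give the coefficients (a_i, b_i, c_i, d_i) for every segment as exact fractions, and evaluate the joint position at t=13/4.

  seg 0: a=2 b=-5/6 c=0 d=1/18
  seg 1: a=1 b=2/3 c=1/2 d=-1/6
S(13/4) = 153/128

Δ: Δ0=-1/3, Δ1=1
row 1: diag=8, rhs=8; c'=1/8, d'=1
back: M1=1
M: M0=0, M1=1, M2=0
seg 0: a=2, c=M0/2=0, d=(M1−M0)/(6·3)=1/18, b=Δ0−h0·(2M0+M1)/6=-5/6
seg 1: a=1, c=M1/2=1/2, d=(M2−M1)/(6·1)=-1/6, b=Δ1−h1·(2M1+M2)/6=2/3
t_q=13/4 → seg 1, τ=1/4; S=1+2/3·τ+1/2·τ²+-1/6·τ³=153/128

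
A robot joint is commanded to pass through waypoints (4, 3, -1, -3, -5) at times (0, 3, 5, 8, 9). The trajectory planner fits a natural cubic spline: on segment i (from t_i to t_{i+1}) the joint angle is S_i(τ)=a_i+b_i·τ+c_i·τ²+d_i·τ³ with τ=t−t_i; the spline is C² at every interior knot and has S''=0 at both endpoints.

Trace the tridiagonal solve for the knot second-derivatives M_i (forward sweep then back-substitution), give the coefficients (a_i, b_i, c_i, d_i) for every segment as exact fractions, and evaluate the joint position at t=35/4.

  seg 0: a=4 b=217/678 c=0 d=-443/6102
  seg 1: a=3 b=-556/339 c=-443/678 d=107/452
  seg 2: a=-1 b=-479/339 c=260/339 d=-527/3051
  seg 3: a=-3 b=-500/339 c=-89/113 d=89/339
S(35/4) = -32099/7232

Δ: Δ0=-1/3, Δ1=-2, Δ2=-2/3, Δ3=-2
row 1: diag=10, rhs=-10; c'=1/5, d'=-1
row 2: denom=10−2·1/5=48/5; d'=(8−2·-1)/(48/5)=25/24
row 3: denom=8−3·5/16=113/16; d'=(-8−3·25/24)/(113/16)=-178/113
back: M3=-178/113
back: M2=25/24−5/16·-178/113=520/339
back: M1=-1−1/5·520/339=-443/339
M: M0=0, M1=-443/339, M2=520/339, M3=-178/113, M4=0
seg 0: a=4, c=M0/2=0, d=(M1−M0)/(6·3)=-443/6102, b=Δ0−h0·(2M0+M1)/6=217/678
seg 1: a=3, c=M1/2=-443/678, d=(M2−M1)/(6·2)=107/452, b=Δ1−h1·(2M1+M2)/6=-556/339
seg 2: a=-1, c=M2/2=260/339, d=(M3−M2)/(6·3)=-527/3051, b=Δ2−h2·(2M2+M3)/6=-479/339
seg 3: a=-3, c=M3/2=-89/113, d=(M4−M3)/(6·1)=89/339, b=Δ3−h3·(2M3+M4)/6=-500/339
t_q=35/4 → seg 3, τ=3/4; S=-3+-500/339·τ+-89/113·τ²+89/339·τ³=-32099/7232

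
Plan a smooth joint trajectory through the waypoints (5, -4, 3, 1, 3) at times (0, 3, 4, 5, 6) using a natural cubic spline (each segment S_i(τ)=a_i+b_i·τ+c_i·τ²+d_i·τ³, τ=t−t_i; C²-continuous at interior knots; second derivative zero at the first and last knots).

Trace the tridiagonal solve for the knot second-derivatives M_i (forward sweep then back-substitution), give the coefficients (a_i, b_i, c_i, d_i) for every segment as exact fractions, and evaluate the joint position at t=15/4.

Δ: Δ0=-3, Δ1=7, Δ2=-2, Δ3=2
row 1: diag=8, rhs=60; c'=1/8, d'=15/2
row 2: denom=4−1·1/8=31/8; d'=(-54−1·15/2)/(31/8)=-492/31
row 3: denom=4−1·8/31=116/31; d'=(24−1·-492/31)/(116/31)=309/29
back: M3=309/29
back: M2=-492/31−8/31·309/29=-540/29
back: M1=15/2−1/8·-540/29=285/29
M: M0=0, M1=285/29, M2=-540/29, M3=309/29, M4=0
seg 0: a=5, c=M0/2=0, d=(M1−M0)/(6·3)=95/174, b=Δ0−h0·(2M0+M1)/6=-459/58
seg 1: a=-4, c=M1/2=285/58, d=(M2−M1)/(6·1)=-275/58, b=Δ1−h1·(2M1+M2)/6=198/29
seg 2: a=3, c=M2/2=-270/29, d=(M3−M2)/(6·1)=283/58, b=Δ2−h2·(2M2+M3)/6=141/58
seg 3: a=1, c=M3/2=309/58, d=(M4−M3)/(6·1)=-103/58, b=Δ3−h3·(2M3+M4)/6=-45/29
t_q=15/4 → seg 1, τ=3/4; S=-4+198/29·τ+285/58·τ²+-275/58·τ³=6995/3712

  seg 0: a=5 b=-459/58 c=0 d=95/174
  seg 1: a=-4 b=198/29 c=285/58 d=-275/58
  seg 2: a=3 b=141/58 c=-270/29 d=283/58
  seg 3: a=1 b=-45/29 c=309/58 d=-103/58
S(15/4) = 6995/3712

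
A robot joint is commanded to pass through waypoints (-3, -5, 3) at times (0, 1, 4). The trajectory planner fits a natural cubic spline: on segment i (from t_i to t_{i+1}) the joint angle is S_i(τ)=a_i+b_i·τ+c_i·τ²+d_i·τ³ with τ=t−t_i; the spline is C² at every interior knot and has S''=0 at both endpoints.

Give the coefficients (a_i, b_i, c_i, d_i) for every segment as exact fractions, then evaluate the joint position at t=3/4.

  seg 0: a=-3 b=-31/12 c=0 d=7/12
  seg 1: a=-5 b=-5/6 c=7/4 d=-7/36
S(3/4) = -1201/256

Δ: Δ0=-2, Δ1=8/3
row 1: diag=8, rhs=28; c'=3/8, d'=7/2
back: M1=7/2
M: M0=0, M1=7/2, M2=0
seg 0: a=-3, c=M0/2=0, d=(M1−M0)/(6·1)=7/12, b=Δ0−h0·(2M0+M1)/6=-31/12
seg 1: a=-5, c=M1/2=7/4, d=(M2−M1)/(6·3)=-7/36, b=Δ1−h1·(2M1+M2)/6=-5/6
t_q=3/4 → seg 0, τ=3/4; S=-3+-31/12·τ+0·τ²+7/12·τ³=-1201/256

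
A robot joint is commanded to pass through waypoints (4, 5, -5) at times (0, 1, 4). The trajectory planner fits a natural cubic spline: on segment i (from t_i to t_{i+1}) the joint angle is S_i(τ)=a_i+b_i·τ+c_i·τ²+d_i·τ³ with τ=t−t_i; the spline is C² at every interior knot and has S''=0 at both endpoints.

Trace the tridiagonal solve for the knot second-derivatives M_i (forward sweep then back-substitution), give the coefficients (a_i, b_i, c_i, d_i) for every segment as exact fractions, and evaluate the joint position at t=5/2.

  seg 0: a=4 b=37/24 c=0 d=-13/24
  seg 1: a=5 b=-1/12 c=-13/8 d=13/72
S(5/2) = 117/64

Δ: Δ0=1, Δ1=-10/3
row 1: diag=8, rhs=-26; c'=3/8, d'=-13/4
back: M1=-13/4
M: M0=0, M1=-13/4, M2=0
seg 0: a=4, c=M0/2=0, d=(M1−M0)/(6·1)=-13/24, b=Δ0−h0·(2M0+M1)/6=37/24
seg 1: a=5, c=M1/2=-13/8, d=(M2−M1)/(6·3)=13/72, b=Δ1−h1·(2M1+M2)/6=-1/12
t_q=5/2 → seg 1, τ=3/2; S=5+-1/12·τ+-13/8·τ²+13/72·τ³=117/64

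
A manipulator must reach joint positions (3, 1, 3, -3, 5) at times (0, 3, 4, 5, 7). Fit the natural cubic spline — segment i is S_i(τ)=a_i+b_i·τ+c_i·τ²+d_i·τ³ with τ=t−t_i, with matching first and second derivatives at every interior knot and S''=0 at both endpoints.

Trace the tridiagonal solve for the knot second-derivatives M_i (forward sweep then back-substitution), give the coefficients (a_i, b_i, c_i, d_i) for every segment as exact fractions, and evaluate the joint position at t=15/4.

Δ: Δ0=-2/3, Δ1=2, Δ2=-6, Δ3=4
row 1: diag=8, rhs=16; c'=1/8, d'=2
row 2: denom=4−1·1/8=31/8; d'=(-48−1·2)/(31/8)=-400/31
row 3: denom=6−1·8/31=178/31; d'=(60−1·-400/31)/(178/31)=1130/89
back: M3=1130/89
back: M2=-400/31−8/31·1130/89=-1440/89
back: M1=2−1/8·-1440/89=358/89
M: M0=0, M1=358/89, M2=-1440/89, M3=1130/89, M4=0
seg 0: a=3, c=M0/2=0, d=(M1−M0)/(6·3)=179/801, b=Δ0−h0·(2M0+M1)/6=-715/267
seg 1: a=1, c=M1/2=179/89, d=(M2−M1)/(6·1)=-899/267, b=Δ1−h1·(2M1+M2)/6=896/267
seg 2: a=3, c=M2/2=-720/89, d=(M3−M2)/(6·1)=1285/267, b=Δ2−h2·(2M2+M3)/6=-727/267
seg 3: a=-3, c=M3/2=565/89, d=(M4−M3)/(6·2)=-565/534, b=Δ3−h3·(2M3+M4)/6=-1192/267
t_q=15/4 → seg 1, τ=3/4; S=1+896/267·τ+179/89·τ²+-899/267·τ³=18385/5696

  seg 0: a=3 b=-715/267 c=0 d=179/801
  seg 1: a=1 b=896/267 c=179/89 d=-899/267
  seg 2: a=3 b=-727/267 c=-720/89 d=1285/267
  seg 3: a=-3 b=-1192/267 c=565/89 d=-565/534
S(15/4) = 18385/5696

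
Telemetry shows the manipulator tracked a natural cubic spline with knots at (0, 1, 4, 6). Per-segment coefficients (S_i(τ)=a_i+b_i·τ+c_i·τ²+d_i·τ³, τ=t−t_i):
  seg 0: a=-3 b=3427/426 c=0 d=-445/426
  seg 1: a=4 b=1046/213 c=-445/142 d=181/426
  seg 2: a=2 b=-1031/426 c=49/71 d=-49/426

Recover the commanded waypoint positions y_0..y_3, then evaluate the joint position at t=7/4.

y_0 = S_0(0) = a_0 = -3
y_1 = S_1(0) = a_1 = 4
y_2 = S_2(0) = a_2 = 2
y_3 = S_2(2) = -1
t_q=7/4 is in segment 1 (τ=3/4); S_1(τ)=55433/9088

y_0=-3 y_1=4 y_2=2 y_3=-1
S(7/4) = 55433/9088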